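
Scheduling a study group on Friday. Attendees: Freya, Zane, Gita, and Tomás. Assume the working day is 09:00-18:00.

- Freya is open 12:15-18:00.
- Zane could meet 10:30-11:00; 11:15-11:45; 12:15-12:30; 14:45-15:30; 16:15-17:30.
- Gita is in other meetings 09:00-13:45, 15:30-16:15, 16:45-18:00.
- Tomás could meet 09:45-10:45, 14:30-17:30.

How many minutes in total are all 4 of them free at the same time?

75

Freya free: 12:15-18:00.
Zane free: 10:30-11:00, 11:15-11:45, 12:15-12:30, 14:45-15:30, 16:15-17:30.
Gita free: 13:45-15:30, 16:15-16:45 (invert busy blocks within the working day).
Tomás free: 09:45-10:45, 14:30-17:30.
Freya ∩ Zane: 12:15-12:30, 14:45-15:30, 16:15-17:30.
Freya ∩ Zane ∩ Gita: 14:45-15:30, 16:15-16:45.
Freya ∩ Zane ∩ Gita ∩ Tomás: 14:45-15:30, 16:15-16:45.
Those are the intersection windows.
Summing the common windows: 45 + 30 = 75 minutes.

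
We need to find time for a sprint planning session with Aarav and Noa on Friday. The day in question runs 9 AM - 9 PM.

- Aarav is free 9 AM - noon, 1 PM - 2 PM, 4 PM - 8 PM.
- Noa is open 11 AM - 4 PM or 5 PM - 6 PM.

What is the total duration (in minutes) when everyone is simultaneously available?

Aarav ∩ Noa: 11:00-12:00, 13:00-14:00, 17:00-18:00.
Summing the common windows: 60 + 60 + 60 = 180 minutes.

180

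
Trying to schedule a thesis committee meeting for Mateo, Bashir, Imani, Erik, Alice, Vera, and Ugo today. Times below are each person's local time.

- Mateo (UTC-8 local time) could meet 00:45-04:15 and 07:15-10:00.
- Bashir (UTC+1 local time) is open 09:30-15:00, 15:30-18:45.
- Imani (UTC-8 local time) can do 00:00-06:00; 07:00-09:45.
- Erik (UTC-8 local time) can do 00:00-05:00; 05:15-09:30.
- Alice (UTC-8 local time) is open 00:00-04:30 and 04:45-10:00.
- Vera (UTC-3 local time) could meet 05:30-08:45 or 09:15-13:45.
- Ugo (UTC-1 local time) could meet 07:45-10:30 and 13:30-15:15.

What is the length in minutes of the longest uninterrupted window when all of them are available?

Mateo in UTC: 08:45-12:15, 15:15-18:00 (add 8h to convert from UTC-8).
Bashir in UTC: 08:30-14:00, 14:30-17:45 (subtract 1h to convert from UTC+1).
Imani in UTC: 08:00-14:00, 15:00-17:45 (add 8h to convert from UTC-8).
Erik in UTC: 08:00-13:00, 13:15-17:30 (add 8h to convert from UTC-8).
Alice in UTC: 08:00-12:30, 12:45-18:00 (add 8h to convert from UTC-8).
Vera in UTC: 08:30-11:45, 12:15-16:45 (add 3h to convert from UTC-3).
Ugo in UTC: 08:45-11:30, 14:30-16:15 (add 1h to convert from UTC-1).
Mateo ∩ Bashir: 08:45-12:15, 15:15-17:45.
Mateo ∩ Bashir ∩ Imani: 08:45-12:15, 15:15-17:45.
Mateo ∩ Bashir ∩ Imani ∩ Erik: 08:45-12:15, 15:15-17:30.
Mateo ∩ Bashir ∩ Imani ∩ Erik ∩ Alice: 08:45-12:15, 15:15-17:30.
Mateo ∩ Bashir ∩ Imani ∩ Erik ∩ Alice ∩ Vera: 08:45-11:45, 15:15-16:45.
Mateo ∩ Bashir ∩ Imani ∩ Erik ∩ Alice ∩ Vera ∩ Ugo: 08:45-11:30, 15:15-16:15.
The longest is 08:45-11:30 at 165 minutes.

165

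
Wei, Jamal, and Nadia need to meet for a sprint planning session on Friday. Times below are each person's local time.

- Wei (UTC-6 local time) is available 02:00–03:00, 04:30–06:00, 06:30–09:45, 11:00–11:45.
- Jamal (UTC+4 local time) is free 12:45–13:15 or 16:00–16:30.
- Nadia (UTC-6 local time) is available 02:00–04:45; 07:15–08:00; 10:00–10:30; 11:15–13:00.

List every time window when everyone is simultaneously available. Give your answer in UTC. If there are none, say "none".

08:45-09:00

Wei in UTC: 08:00-09:00, 10:30-12:00, 12:30-15:45, 17:00-17:45 (add 6h to convert from UTC-6).
Jamal in UTC: 08:45-09:15, 12:00-12:30 (subtract 4h to convert from UTC+4).
Nadia in UTC: 08:00-10:45, 13:15-14:00, 16:00-16:30, 17:15-19:00 (add 6h to convert from UTC-6).
Wei ∩ Jamal: 08:45-09:00.
Wei ∩ Jamal ∩ Nadia: 08:45-09:00.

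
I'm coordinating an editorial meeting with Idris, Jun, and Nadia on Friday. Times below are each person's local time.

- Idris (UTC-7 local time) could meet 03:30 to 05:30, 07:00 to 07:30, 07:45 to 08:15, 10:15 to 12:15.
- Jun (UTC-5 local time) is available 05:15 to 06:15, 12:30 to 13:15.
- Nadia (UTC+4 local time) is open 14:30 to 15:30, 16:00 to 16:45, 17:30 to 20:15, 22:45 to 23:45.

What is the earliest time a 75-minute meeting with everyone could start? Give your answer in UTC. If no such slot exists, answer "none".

Idris in UTC: 10:30-12:30, 14:00-14:30, 14:45-15:15, 17:15-19:15 (add 7h to convert from UTC-7).
Jun in UTC: 10:15-11:15, 17:30-18:15 (add 5h to convert from UTC-5).
Nadia in UTC: 10:30-11:30, 12:00-12:45, 13:30-16:15, 18:45-19:45 (subtract 4h to convert from UTC+4).
Idris ∩ Jun: 10:30-11:15, 17:30-18:15.
Idris ∩ Jun ∩ Nadia: 10:30-11:15.
Those are the intersection windows.
No common window is at least 75 minutes long.

none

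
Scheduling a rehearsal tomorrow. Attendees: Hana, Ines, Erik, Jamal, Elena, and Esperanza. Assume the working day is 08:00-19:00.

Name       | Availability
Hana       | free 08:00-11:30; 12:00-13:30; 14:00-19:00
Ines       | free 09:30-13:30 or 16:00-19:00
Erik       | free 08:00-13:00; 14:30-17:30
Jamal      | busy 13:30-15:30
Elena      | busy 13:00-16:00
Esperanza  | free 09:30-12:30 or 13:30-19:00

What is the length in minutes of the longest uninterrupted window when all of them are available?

120

Hana free: 08:00-11:30, 12:00-13:30, 14:00-19:00.
Ines free: 09:30-13:30, 16:00-19:00.
Erik free: 08:00-13:00, 14:30-17:30.
Jamal free: 08:00-13:30, 15:30-19:00 (invert busy blocks within the working day).
Elena free: 08:00-13:00, 16:00-19:00 (invert busy blocks within the working day).
Esperanza free: 09:30-12:30, 13:30-19:00.
Hana ∩ Ines: 09:30-11:30, 12:00-13:30, 16:00-19:00.
Hana ∩ Ines ∩ Erik: 09:30-11:30, 12:00-13:00, 16:00-17:30.
Hana ∩ Ines ∩ Erik ∩ Jamal: 09:30-11:30, 12:00-13:00, 16:00-17:30.
Hana ∩ Ines ∩ Erik ∩ Jamal ∩ Elena: 09:30-11:30, 12:00-13:00, 16:00-17:30.
Hana ∩ Ines ∩ Erik ∩ Jamal ∩ Elena ∩ Esperanza: 09:30-11:30, 12:00-12:30, 16:00-17:30.
The longest is 09:30-11:30 at 120 minutes.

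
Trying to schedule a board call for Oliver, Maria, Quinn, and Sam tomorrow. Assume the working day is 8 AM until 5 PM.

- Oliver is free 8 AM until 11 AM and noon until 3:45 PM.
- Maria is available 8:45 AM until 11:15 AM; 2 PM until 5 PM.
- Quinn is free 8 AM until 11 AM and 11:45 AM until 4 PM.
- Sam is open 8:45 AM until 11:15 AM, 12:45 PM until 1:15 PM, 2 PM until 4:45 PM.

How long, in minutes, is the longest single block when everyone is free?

135

Oliver ∩ Maria: 08:45-11:00, 14:00-15:45.
Oliver ∩ Maria ∩ Quinn: 08:45-11:00, 14:00-15:45.
Oliver ∩ Maria ∩ Quinn ∩ Sam: 08:45-11:00, 14:00-15:45.
The longest is 08:45-11:00 at 135 minutes.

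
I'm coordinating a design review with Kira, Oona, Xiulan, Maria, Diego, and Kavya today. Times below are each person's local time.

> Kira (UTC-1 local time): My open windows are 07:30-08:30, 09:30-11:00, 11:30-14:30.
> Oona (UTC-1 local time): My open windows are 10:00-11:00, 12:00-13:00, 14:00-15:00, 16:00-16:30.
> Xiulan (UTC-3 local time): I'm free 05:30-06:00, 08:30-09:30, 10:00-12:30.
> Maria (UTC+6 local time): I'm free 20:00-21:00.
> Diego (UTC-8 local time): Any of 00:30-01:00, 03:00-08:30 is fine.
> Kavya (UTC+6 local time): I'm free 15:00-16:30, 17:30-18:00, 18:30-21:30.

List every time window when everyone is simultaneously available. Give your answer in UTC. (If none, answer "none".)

none

Kira in UTC: 08:30-09:30, 10:30-12:00, 12:30-15:30 (add 1h to convert from UTC-1).
Oona in UTC: 11:00-12:00, 13:00-14:00, 15:00-16:00, 17:00-17:30 (add 1h to convert from UTC-1).
Xiulan in UTC: 08:30-09:00, 11:30-12:30, 13:00-15:30 (add 3h to convert from UTC-3).
Maria in UTC: 14:00-15:00 (subtract 6h to convert from UTC+6).
Diego in UTC: 08:30-09:00, 11:00-16:30 (add 8h to convert from UTC-8).
Kavya in UTC: 09:00-10:30, 11:30-12:00, 12:30-15:30 (subtract 6h to convert from UTC+6).
Kira ∩ Oona: 11:00-12:00, 13:00-14:00, 15:00-15:30.
Kira ∩ Oona ∩ Xiulan: 11:30-12:00, 13:00-14:00, 15:00-15:30.
Kira ∩ Oona ∩ Xiulan ∩ Maria: ∅.
Kira ∩ Oona ∩ Xiulan ∩ Maria ∩ Diego: ∅.
Kira ∩ Oona ∩ Xiulan ∩ Maria ∩ Diego ∩ Kavya: ∅.
There is no time when everyone is free.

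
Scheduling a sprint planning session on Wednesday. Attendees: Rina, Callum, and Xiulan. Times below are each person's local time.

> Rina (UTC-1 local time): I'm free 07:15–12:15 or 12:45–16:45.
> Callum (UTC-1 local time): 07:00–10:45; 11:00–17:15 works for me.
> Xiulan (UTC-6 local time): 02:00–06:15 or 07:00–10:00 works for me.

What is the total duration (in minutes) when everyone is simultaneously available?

Rina in UTC: 08:15-13:15, 13:45-17:45 (add 1h to convert from UTC-1).
Callum in UTC: 08:00-11:45, 12:00-18:15 (add 1h to convert from UTC-1).
Xiulan in UTC: 08:00-12:15, 13:00-16:00 (add 6h to convert from UTC-6).
Rina ∩ Callum: 08:15-11:45, 12:00-13:15, 13:45-17:45.
Rina ∩ Callum ∩ Xiulan: 08:15-11:45, 12:00-12:15, 13:00-13:15, 13:45-16:00.
Summing the common windows: 210 + 15 + 15 + 135 = 375 minutes.

375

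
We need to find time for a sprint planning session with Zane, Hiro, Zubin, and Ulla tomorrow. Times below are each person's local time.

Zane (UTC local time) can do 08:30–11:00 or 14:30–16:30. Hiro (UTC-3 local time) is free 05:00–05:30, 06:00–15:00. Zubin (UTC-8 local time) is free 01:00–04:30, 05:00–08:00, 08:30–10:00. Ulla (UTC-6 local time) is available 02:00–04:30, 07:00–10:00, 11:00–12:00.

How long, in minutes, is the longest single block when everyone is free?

Zane in UTC: 08:30-11:00, 14:30-16:30.
Hiro in UTC: 08:00-08:30, 09:00-18:00 (add 3h to convert from UTC-3).
Zubin in UTC: 09:00-12:30, 13:00-16:00, 16:30-18:00 (add 8h to convert from UTC-8).
Ulla in UTC: 08:00-10:30, 13:00-16:00, 17:00-18:00 (add 6h to convert from UTC-6).
Zane ∩ Hiro: 09:00-11:00, 14:30-16:30.
Zane ∩ Hiro ∩ Zubin: 09:00-11:00, 14:30-16:00.
Zane ∩ Hiro ∩ Zubin ∩ Ulla: 09:00-10:30, 14:30-16:00.
Those are the intersection windows.
The longest is 09:00-10:30 at 90 minutes.

90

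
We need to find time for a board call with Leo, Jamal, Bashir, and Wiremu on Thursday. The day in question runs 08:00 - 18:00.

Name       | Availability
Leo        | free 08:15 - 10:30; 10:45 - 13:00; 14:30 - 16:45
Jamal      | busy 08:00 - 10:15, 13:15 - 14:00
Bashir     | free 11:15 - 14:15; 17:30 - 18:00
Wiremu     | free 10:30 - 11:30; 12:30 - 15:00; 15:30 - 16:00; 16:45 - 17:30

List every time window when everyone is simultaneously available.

11:15-11:30, 12:30-13:00

Leo free: 08:15-10:30, 10:45-13:00, 14:30-16:45.
Jamal free: 10:15-13:15, 14:00-18:00 (invert busy blocks within the working day).
Bashir free: 11:15-14:15, 17:30-18:00.
Wiremu free: 10:30-11:30, 12:30-15:00, 15:30-16:00, 16:45-17:30.
Leo ∩ Jamal: 10:15-10:30, 10:45-13:00, 14:30-16:45.
Leo ∩ Jamal ∩ Bashir: 11:15-13:00.
Leo ∩ Jamal ∩ Bashir ∩ Wiremu: 11:15-11:30, 12:30-13:00.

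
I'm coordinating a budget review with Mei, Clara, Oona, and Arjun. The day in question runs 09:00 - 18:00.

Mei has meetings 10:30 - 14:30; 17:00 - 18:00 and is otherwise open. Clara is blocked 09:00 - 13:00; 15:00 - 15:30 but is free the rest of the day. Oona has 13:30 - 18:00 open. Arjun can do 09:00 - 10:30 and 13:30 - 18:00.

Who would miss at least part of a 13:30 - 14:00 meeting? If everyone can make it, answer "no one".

Mei

Mei free: 09:00-10:30, 14:30-17:00 (invert busy blocks within the working day).
Clara free: 13:00-15:00, 15:30-18:00 (invert busy blocks within the working day).
Oona free: 13:30-18:00.
Arjun free: 09:00-10:30, 13:30-18:00.
Mei: not fully free for 13:30-14:00. Clara: free for 13:30-14:00. Oona: free for 13:30-14:00. Arjun: free for 13:30-14:00.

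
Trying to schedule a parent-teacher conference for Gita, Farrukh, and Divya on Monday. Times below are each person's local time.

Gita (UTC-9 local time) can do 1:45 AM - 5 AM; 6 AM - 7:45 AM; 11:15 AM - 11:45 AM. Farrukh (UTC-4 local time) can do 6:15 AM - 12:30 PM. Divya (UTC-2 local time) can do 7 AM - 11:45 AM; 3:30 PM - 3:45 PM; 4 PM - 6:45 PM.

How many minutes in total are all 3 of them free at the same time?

Gita in UTC: 10:45-14:00, 15:00-16:45, 20:15-20:45 (add 9h to convert from UTC-9).
Farrukh in UTC: 10:15-16:30 (add 4h to convert from UTC-4).
Divya in UTC: 09:00-13:45, 17:30-17:45, 18:00-20:45 (add 2h to convert from UTC-2).
Gita ∩ Farrukh: 10:45-14:00, 15:00-16:30.
Gita ∩ Farrukh ∩ Divya: 10:45-13:45.
That's a single block of 180 minutes.

180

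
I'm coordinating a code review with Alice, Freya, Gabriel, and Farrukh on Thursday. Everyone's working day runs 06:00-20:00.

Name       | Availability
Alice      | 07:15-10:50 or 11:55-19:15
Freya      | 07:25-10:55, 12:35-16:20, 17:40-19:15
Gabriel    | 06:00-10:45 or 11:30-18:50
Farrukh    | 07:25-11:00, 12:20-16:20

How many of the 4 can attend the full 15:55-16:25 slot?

2

Alice and Gabriel can make the full 15:55-16:25 slot — that's 2.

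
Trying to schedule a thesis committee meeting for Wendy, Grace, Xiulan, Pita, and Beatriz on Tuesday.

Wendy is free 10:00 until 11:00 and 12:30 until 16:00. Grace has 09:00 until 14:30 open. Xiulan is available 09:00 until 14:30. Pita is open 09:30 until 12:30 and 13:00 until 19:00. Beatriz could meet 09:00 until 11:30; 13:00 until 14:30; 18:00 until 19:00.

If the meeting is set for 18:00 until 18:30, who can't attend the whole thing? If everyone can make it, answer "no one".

Wendy: not fully free for 18:00-18:30. Grace: not fully free for 18:00-18:30. Xiulan: not fully free for 18:00-18:30. Pita: free for 18:00-18:30. Beatriz: free for 18:00-18:30.

Grace, Wendy, Xiulan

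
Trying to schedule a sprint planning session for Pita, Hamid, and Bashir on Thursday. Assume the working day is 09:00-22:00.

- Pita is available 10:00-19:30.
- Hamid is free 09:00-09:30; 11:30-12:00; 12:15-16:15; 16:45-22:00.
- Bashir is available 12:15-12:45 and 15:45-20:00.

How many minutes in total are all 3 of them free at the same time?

Pita ∩ Hamid: 11:30-12:00, 12:15-16:15, 16:45-19:30.
Pita ∩ Hamid ∩ Bashir: 12:15-12:45, 15:45-16:15, 16:45-19:30.
Summing the common windows: 30 + 30 + 165 = 225 minutes.

225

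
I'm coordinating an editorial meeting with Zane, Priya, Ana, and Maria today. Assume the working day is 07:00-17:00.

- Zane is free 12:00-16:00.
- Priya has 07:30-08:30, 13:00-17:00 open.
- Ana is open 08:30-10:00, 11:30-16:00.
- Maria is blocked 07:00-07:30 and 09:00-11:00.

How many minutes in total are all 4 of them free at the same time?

180

Zane free: 12:00-16:00.
Priya free: 07:30-08:30, 13:00-17:00.
Ana free: 08:30-10:00, 11:30-16:00.
Maria free: 07:30-09:00, 11:00-17:00 (invert busy blocks within the working day).
Zane ∩ Priya: 13:00-16:00.
Zane ∩ Priya ∩ Ana: 13:00-16:00.
Zane ∩ Priya ∩ Ana ∩ Maria: 13:00-16:00.
That's a single block of 180 minutes.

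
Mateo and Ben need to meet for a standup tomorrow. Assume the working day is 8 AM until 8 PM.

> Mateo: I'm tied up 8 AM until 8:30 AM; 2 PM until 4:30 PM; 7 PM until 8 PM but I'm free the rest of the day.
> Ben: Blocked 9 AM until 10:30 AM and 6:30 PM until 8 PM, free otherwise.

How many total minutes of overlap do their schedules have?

Mateo free: 08:30-14:00, 16:30-19:00 (invert busy blocks within the working day).
Ben free: 08:00-09:00, 10:30-18:30 (invert busy blocks within the working day).
Mateo ∩ Ben: 08:30-09:00, 10:30-14:00, 16:30-18:30.
Summing the common windows: 30 + 210 + 120 = 360 minutes.

360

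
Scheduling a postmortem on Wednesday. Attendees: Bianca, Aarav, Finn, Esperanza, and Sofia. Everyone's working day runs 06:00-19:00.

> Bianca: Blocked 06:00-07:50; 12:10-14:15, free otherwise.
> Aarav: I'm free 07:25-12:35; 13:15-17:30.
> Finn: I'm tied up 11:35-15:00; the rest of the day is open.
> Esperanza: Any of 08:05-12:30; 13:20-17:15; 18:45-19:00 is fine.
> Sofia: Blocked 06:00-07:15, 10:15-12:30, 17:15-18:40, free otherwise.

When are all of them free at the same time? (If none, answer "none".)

08:05-10:15, 15:00-17:15

Bianca free: 07:50-12:10, 14:15-19:00 (invert busy blocks within the working day).
Aarav free: 07:25-12:35, 13:15-17:30.
Finn free: 06:00-11:35, 15:00-19:00 (invert busy blocks within the working day).
Esperanza free: 08:05-12:30, 13:20-17:15, 18:45-19:00.
Sofia free: 07:15-10:15, 12:30-17:15, 18:40-19:00 (invert busy blocks within the working day).
Bianca ∩ Aarav: 07:50-12:10, 14:15-17:30.
Bianca ∩ Aarav ∩ Finn: 07:50-11:35, 15:00-17:30.
Bianca ∩ Aarav ∩ Finn ∩ Esperanza: 08:05-11:35, 15:00-17:15.
Bianca ∩ Aarav ∩ Finn ∩ Esperanza ∩ Sofia: 08:05-10:15, 15:00-17:15.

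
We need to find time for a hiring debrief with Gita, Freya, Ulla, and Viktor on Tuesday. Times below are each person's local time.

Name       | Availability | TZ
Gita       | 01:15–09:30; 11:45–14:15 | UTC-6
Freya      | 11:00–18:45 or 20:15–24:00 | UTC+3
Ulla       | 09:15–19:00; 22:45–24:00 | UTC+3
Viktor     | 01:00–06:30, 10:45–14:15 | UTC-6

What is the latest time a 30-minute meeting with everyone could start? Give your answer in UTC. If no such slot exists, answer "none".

Gita in UTC: 07:15-15:30, 17:45-20:15 (add 6h to convert from UTC-6).
Freya in UTC: 08:00-15:45, 17:15-21:00 (subtract 3h to convert from UTC+3).
Ulla in UTC: 06:15-16:00, 19:45-21:00 (subtract 3h to convert from UTC+3).
Viktor in UTC: 07:00-12:30, 16:45-20:15 (add 6h to convert from UTC-6).
Gita ∩ Freya: 08:00-15:30, 17:45-20:15.
Gita ∩ Freya ∩ Ulla: 08:00-15:30, 19:45-20:15.
Gita ∩ Freya ∩ Ulla ∩ Viktor: 08:00-12:30, 19:45-20:15.
The last common window of at least 30 minutes is 19:45-20:15; a 30-minute meeting can start as late as 19:45 and still end by 20:15.

19:45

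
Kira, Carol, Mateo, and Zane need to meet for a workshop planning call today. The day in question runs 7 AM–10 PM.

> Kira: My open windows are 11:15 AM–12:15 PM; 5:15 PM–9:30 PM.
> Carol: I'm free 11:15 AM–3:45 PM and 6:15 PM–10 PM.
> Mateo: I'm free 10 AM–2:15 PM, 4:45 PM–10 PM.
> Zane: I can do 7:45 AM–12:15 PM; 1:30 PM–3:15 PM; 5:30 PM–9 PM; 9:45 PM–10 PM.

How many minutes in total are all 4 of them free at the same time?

225

Kira ∩ Carol: 11:15-12:15, 18:15-21:30.
Kira ∩ Carol ∩ Mateo: 11:15-12:15, 18:15-21:30.
Kira ∩ Carol ∩ Mateo ∩ Zane: 11:15-12:15, 18:15-21:00.
Summing the common windows: 60 + 165 = 225 minutes.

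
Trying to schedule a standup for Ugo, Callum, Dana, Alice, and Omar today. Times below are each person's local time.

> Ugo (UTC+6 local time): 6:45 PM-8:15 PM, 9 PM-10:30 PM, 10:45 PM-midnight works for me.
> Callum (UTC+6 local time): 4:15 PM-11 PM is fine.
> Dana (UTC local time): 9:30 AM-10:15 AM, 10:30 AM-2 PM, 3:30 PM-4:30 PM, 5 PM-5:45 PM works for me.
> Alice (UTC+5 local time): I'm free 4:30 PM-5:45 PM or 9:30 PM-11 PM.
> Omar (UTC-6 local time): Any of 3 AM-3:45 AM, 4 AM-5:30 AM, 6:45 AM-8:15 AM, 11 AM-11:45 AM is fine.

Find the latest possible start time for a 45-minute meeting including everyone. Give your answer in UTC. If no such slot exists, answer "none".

Ugo in UTC: 12:45-14:15, 15:00-16:30, 16:45-18:00 (subtract 6h to convert from UTC+6).
Callum in UTC: 10:15-17:00 (subtract 6h to convert from UTC+6).
Dana in UTC: 09:30-10:15, 10:30-14:00, 15:30-16:30, 17:00-17:45.
Alice in UTC: 11:30-12:45, 16:30-18:00 (subtract 5h to convert from UTC+5).
Omar in UTC: 09:00-09:45, 10:00-11:30, 12:45-14:15, 17:00-17:45 (add 6h to convert from UTC-6).
Ugo ∩ Callum: 12:45-14:15, 15:00-16:30, 16:45-17:00.
Ugo ∩ Callum ∩ Dana: 12:45-14:00, 15:30-16:30.
Ugo ∩ Callum ∩ Dana ∩ Alice: ∅.
Ugo ∩ Callum ∩ Dana ∩ Alice ∩ Omar: ∅.
There is no time when everyone is free.
No common window is at least 45 minutes long.

none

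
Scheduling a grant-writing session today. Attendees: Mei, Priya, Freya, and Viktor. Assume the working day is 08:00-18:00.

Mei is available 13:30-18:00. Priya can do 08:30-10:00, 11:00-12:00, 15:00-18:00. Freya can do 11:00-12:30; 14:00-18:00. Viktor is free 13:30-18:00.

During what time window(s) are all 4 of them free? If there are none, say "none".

15:00-18:00

Mei ∩ Priya: 15:00-18:00.
Mei ∩ Priya ∩ Freya: 15:00-18:00.
Mei ∩ Priya ∩ Freya ∩ Viktor: 15:00-18:00.
Those are the intersection windows.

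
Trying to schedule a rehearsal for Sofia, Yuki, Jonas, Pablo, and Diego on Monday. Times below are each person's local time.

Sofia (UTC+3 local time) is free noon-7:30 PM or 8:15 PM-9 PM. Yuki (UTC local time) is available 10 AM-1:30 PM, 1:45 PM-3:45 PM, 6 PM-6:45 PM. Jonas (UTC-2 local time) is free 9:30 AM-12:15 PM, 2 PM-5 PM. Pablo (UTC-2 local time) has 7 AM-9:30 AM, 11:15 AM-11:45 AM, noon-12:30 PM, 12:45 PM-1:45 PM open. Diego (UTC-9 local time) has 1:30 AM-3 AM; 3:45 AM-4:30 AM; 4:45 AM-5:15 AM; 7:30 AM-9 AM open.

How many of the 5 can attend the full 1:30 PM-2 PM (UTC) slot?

Sofia in UTC: 09:00-16:30, 17:15-18:00 (subtract 3h to convert from UTC+3).
Yuki in UTC: 10:00-13:30, 13:45-15:45, 18:00-18:45.
Jonas in UTC: 11:30-14:15, 16:00-19:00 (add 2h to convert from UTC-2).
Pablo in UTC: 09:00-11:30, 13:15-13:45, 14:00-14:30, 14:45-15:45 (add 2h to convert from UTC-2).
Diego in UTC: 10:30-12:00, 12:45-13:30, 13:45-14:15, 16:30-18:00 (add 9h to convert from UTC-9).
Sofia and Jonas can make the full 13:30-14:00 slot — that's 2.

2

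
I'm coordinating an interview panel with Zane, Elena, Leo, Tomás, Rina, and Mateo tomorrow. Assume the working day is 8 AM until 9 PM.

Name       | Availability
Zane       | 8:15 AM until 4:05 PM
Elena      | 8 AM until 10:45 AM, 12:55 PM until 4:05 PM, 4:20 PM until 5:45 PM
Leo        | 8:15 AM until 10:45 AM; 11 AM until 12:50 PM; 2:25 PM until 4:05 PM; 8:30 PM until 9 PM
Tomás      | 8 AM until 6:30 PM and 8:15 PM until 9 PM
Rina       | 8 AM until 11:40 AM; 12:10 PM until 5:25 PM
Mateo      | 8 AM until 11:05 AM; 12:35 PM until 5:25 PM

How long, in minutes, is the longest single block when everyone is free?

150

Zane ∩ Elena: 08:15-10:45, 12:55-16:05.
Zane ∩ Elena ∩ Leo: 08:15-10:45, 14:25-16:05.
Zane ∩ Elena ∩ Leo ∩ Tomás: 08:15-10:45, 14:25-16:05.
Zane ∩ Elena ∩ Leo ∩ Tomás ∩ Rina: 08:15-10:45, 14:25-16:05.
Zane ∩ Elena ∩ Leo ∩ Tomás ∩ Rina ∩ Mateo: 08:15-10:45, 14:25-16:05.
The longest is 08:15-10:45 at 150 minutes.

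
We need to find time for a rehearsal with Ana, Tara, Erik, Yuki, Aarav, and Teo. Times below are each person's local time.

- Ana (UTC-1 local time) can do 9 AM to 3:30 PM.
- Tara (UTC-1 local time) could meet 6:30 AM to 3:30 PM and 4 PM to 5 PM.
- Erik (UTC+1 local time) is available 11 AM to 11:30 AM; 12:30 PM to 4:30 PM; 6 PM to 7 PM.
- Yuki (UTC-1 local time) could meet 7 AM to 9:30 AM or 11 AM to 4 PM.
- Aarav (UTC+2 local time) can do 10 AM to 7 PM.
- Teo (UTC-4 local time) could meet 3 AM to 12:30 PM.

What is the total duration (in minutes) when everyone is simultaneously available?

240

Ana in UTC: 10:00-16:30 (add 1h to convert from UTC-1).
Tara in UTC: 07:30-16:30, 17:00-18:00 (add 1h to convert from UTC-1).
Erik in UTC: 10:00-10:30, 11:30-15:30, 17:00-18:00 (subtract 1h to convert from UTC+1).
Yuki in UTC: 08:00-10:30, 12:00-17:00 (add 1h to convert from UTC-1).
Aarav in UTC: 08:00-17:00 (subtract 2h to convert from UTC+2).
Teo in UTC: 07:00-16:30 (add 4h to convert from UTC-4).
Ana ∩ Tara: 10:00-16:30.
Ana ∩ Tara ∩ Erik: 10:00-10:30, 11:30-15:30.
Ana ∩ Tara ∩ Erik ∩ Yuki: 10:00-10:30, 12:00-15:30.
Ana ∩ Tara ∩ Erik ∩ Yuki ∩ Aarav: 10:00-10:30, 12:00-15:30.
Ana ∩ Tara ∩ Erik ∩ Yuki ∩ Aarav ∩ Teo: 10:00-10:30, 12:00-15:30.
Summing the common windows: 30 + 210 = 240 minutes.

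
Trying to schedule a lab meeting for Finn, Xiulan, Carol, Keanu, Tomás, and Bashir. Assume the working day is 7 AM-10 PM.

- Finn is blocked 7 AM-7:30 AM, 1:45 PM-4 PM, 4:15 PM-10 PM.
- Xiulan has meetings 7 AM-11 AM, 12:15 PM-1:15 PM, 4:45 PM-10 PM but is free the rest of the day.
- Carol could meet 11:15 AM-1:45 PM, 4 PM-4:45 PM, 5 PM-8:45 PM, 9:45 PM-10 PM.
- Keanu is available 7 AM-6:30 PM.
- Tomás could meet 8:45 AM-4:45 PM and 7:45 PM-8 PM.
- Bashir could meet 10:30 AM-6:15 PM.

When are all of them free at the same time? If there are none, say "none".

11:15-12:15, 13:15-13:45, 16:00-16:15

Finn free: 07:30-13:45, 16:00-16:15 (invert busy blocks within the working day).
Xiulan free: 11:00-12:15, 13:15-16:45 (invert busy blocks within the working day).
Carol free: 11:15-13:45, 16:00-16:45, 17:00-20:45, 21:45-22:00.
Keanu free: 07:00-18:30.
Tomás free: 08:45-16:45, 19:45-20:00.
Bashir free: 10:30-18:15.
Finn ∩ Xiulan: 11:00-12:15, 13:15-13:45, 16:00-16:15.
Finn ∩ Xiulan ∩ Carol: 11:15-12:15, 13:15-13:45, 16:00-16:15.
Finn ∩ Xiulan ∩ Carol ∩ Keanu: 11:15-12:15, 13:15-13:45, 16:00-16:15.
Finn ∩ Xiulan ∩ Carol ∩ Keanu ∩ Tomás: 11:15-12:15, 13:15-13:45, 16:00-16:15.
Finn ∩ Xiulan ∩ Carol ∩ Keanu ∩ Tomás ∩ Bashir: 11:15-12:15, 13:15-13:45, 16:00-16:15.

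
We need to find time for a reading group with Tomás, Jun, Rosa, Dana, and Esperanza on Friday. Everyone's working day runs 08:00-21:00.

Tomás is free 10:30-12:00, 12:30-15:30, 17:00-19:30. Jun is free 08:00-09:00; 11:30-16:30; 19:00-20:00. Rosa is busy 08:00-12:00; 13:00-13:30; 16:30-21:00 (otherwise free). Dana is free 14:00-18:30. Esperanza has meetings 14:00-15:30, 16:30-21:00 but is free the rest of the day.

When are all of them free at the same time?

Tomás free: 10:30-12:00, 12:30-15:30, 17:00-19:30.
Jun free: 08:00-09:00, 11:30-16:30, 19:00-20:00.
Rosa free: 12:00-13:00, 13:30-16:30 (invert busy blocks within the working day).
Dana free: 14:00-18:30.
Esperanza free: 08:00-14:00, 15:30-16:30 (invert busy blocks within the working day).
Tomás ∩ Jun: 11:30-12:00, 12:30-15:30, 19:00-19:30.
Tomás ∩ Jun ∩ Rosa: 12:30-13:00, 13:30-15:30.
Tomás ∩ Jun ∩ Rosa ∩ Dana: 14:00-15:30.
Tomás ∩ Jun ∩ Rosa ∩ Dana ∩ Esperanza: ∅.
There is no time when everyone is free.

none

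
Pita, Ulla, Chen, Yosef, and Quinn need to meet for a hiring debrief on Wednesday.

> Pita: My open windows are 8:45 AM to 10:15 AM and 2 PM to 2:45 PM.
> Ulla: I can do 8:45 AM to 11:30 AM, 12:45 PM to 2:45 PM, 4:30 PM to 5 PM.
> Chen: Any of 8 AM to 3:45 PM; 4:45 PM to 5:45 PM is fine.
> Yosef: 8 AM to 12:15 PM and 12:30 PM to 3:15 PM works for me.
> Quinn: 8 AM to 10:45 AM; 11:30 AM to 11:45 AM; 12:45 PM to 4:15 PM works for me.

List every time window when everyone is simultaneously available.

08:45-10:15, 14:00-14:45

Pita ∩ Ulla: 08:45-10:15, 14:00-14:45.
Pita ∩ Ulla ∩ Chen: 08:45-10:15, 14:00-14:45.
Pita ∩ Ulla ∩ Chen ∩ Yosef: 08:45-10:15, 14:00-14:45.
Pita ∩ Ulla ∩ Chen ∩ Yosef ∩ Quinn: 08:45-10:15, 14:00-14:45.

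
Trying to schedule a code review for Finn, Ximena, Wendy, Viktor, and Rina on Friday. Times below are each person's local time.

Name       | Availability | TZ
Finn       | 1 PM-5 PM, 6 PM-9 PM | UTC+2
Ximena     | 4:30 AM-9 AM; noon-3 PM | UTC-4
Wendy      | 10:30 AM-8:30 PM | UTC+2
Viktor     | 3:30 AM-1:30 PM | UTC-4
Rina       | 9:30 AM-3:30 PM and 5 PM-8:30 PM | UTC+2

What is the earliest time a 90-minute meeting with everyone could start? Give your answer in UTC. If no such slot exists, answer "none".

Finn in UTC: 11:00-15:00, 16:00-19:00 (subtract 2h to convert from UTC+2).
Ximena in UTC: 08:30-13:00, 16:00-19:00 (add 4h to convert from UTC-4).
Wendy in UTC: 08:30-18:30 (subtract 2h to convert from UTC+2).
Viktor in UTC: 07:30-17:30 (add 4h to convert from UTC-4).
Rina in UTC: 07:30-13:30, 15:00-18:30 (subtract 2h to convert from UTC+2).
Finn ∩ Ximena: 11:00-13:00, 16:00-19:00.
Finn ∩ Ximena ∩ Wendy: 11:00-13:00, 16:00-18:30.
Finn ∩ Ximena ∩ Wendy ∩ Viktor: 11:00-13:00, 16:00-17:30.
Finn ∩ Ximena ∩ Wendy ∩ Viktor ∩ Rina: 11:00-13:00, 16:00-17:30.
The first common window of at least 90 minutes is 11:00-13:00, so the earliest start is 11:00.

11:00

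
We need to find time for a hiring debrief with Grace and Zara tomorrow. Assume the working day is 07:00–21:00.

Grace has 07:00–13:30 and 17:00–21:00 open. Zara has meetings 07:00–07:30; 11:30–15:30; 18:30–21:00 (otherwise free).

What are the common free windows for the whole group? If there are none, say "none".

Grace free: 07:00-13:30, 17:00-21:00.
Zara free: 07:30-11:30, 15:30-18:30 (invert busy blocks within the working day).
Grace ∩ Zara: 07:30-11:30, 17:00-18:30.

07:30-11:30, 17:00-18:30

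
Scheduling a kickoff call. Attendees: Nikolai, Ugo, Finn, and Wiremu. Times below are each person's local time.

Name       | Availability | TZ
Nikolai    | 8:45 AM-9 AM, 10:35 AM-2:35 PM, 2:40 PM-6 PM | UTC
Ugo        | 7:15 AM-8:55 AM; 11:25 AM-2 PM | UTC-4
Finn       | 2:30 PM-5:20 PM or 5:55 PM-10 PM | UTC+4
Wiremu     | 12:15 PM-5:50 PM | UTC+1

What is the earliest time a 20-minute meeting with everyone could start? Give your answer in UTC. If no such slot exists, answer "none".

Nikolai in UTC: 08:45-09:00, 10:35-14:35, 14:40-18:00.
Ugo in UTC: 11:15-12:55, 15:25-18:00 (add 4h to convert from UTC-4).
Finn in UTC: 10:30-13:20, 13:55-18:00 (subtract 4h to convert from UTC+4).
Wiremu in UTC: 11:15-16:50 (subtract 1h to convert from UTC+1).
Nikolai ∩ Ugo: 11:15-12:55, 15:25-18:00.
Nikolai ∩ Ugo ∩ Finn: 11:15-12:55, 15:25-18:00.
Nikolai ∩ Ugo ∩ Finn ∩ Wiremu: 11:15-12:55, 15:25-16:50.
The first common window of at least 20 minutes is 11:15-12:55, so the earliest start is 11:15.

11:15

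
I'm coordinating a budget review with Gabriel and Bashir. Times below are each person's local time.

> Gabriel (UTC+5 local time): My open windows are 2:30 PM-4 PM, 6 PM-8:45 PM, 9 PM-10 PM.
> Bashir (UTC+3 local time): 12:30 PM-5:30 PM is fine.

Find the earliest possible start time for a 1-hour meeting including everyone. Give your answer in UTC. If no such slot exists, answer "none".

Gabriel in UTC: 09:30-11:00, 13:00-15:45, 16:00-17:00 (subtract 5h to convert from UTC+5).
Bashir in UTC: 09:30-14:30 (subtract 3h to convert from UTC+3).
Gabriel ∩ Bashir: 09:30-11:00, 13:00-14:30.
The first common window of at least 60 minutes is 09:30-11:00, so the earliest start is 09:30.

09:30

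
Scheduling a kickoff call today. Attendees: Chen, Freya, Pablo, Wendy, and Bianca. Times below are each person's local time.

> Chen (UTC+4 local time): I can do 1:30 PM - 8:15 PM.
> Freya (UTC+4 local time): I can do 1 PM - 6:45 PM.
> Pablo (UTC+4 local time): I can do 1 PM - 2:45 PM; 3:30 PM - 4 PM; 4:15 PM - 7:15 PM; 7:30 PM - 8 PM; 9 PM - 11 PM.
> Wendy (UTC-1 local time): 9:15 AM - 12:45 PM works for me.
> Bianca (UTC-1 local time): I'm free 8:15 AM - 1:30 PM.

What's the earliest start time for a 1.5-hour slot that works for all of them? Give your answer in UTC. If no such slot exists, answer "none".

Chen in UTC: 09:30-16:15 (subtract 4h to convert from UTC+4).
Freya in UTC: 09:00-14:45 (subtract 4h to convert from UTC+4).
Pablo in UTC: 09:00-10:45, 11:30-12:00, 12:15-15:15, 15:30-16:00, 17:00-19:00 (subtract 4h to convert from UTC+4).
Wendy in UTC: 10:15-13:45 (add 1h to convert from UTC-1).
Bianca in UTC: 09:15-14:30 (add 1h to convert from UTC-1).
Chen ∩ Freya: 09:30-14:45.
Chen ∩ Freya ∩ Pablo: 09:30-10:45, 11:30-12:00, 12:15-14:45.
Chen ∩ Freya ∩ Pablo ∩ Wendy: 10:15-10:45, 11:30-12:00, 12:15-13:45.
Chen ∩ Freya ∩ Pablo ∩ Wendy ∩ Bianca: 10:15-10:45, 11:30-12:00, 12:15-13:45.
The first common window of at least 90 minutes is 12:15-13:45, so the earliest start is 12:15.

12:15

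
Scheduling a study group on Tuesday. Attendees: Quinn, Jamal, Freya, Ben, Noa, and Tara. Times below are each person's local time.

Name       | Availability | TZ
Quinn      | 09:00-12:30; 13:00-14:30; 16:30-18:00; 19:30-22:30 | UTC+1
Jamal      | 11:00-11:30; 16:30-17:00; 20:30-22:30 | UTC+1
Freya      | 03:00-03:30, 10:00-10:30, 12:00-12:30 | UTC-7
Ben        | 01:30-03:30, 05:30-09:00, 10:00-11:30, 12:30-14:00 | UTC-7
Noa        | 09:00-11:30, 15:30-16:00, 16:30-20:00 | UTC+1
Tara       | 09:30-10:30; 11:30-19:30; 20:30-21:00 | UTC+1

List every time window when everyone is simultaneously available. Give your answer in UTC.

Quinn in UTC: 08:00-11:30, 12:00-13:30, 15:30-17:00, 18:30-21:30 (subtract 1h to convert from UTC+1).
Jamal in UTC: 10:00-10:30, 15:30-16:00, 19:30-21:30 (subtract 1h to convert from UTC+1).
Freya in UTC: 10:00-10:30, 17:00-17:30, 19:00-19:30 (add 7h to convert from UTC-7).
Ben in UTC: 08:30-10:30, 12:30-16:00, 17:00-18:30, 19:30-21:00 (add 7h to convert from UTC-7).
Noa in UTC: 08:00-10:30, 14:30-15:00, 15:30-19:00 (subtract 1h to convert from UTC+1).
Tara in UTC: 08:30-09:30, 10:30-18:30, 19:30-20:00 (subtract 1h to convert from UTC+1).
Quinn ∩ Jamal: 10:00-10:30, 15:30-16:00, 19:30-21:30.
Quinn ∩ Jamal ∩ Freya: 10:00-10:30.
Quinn ∩ Jamal ∩ Freya ∩ Ben: 10:00-10:30.
Quinn ∩ Jamal ∩ Freya ∩ Ben ∩ Noa: 10:00-10:30.
Quinn ∩ Jamal ∩ Freya ∩ Ben ∩ Noa ∩ Tara: ∅.
There is no time when everyone is free.

none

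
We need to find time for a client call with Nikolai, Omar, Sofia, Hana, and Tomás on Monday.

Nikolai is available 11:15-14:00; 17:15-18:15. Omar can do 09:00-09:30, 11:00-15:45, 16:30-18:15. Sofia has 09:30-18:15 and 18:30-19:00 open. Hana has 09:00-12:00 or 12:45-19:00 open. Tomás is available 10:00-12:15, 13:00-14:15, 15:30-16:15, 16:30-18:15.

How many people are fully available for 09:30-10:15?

Sofia and Hana can make the full 09:30-10:15 slot — that's 2.

2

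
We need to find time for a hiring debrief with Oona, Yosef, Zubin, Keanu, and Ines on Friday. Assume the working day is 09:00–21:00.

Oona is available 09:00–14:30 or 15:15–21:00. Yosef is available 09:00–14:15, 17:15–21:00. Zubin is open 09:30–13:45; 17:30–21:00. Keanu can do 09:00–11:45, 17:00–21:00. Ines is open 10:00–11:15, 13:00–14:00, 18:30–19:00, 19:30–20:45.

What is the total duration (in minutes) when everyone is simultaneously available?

180

Oona ∩ Yosef: 09:00-14:15, 17:15-21:00.
Oona ∩ Yosef ∩ Zubin: 09:30-13:45, 17:30-21:00.
Oona ∩ Yosef ∩ Zubin ∩ Keanu: 09:30-11:45, 17:30-21:00.
Oona ∩ Yosef ∩ Zubin ∩ Keanu ∩ Ines: 10:00-11:15, 18:30-19:00, 19:30-20:45.
Summing the common windows: 75 + 30 + 75 = 180 minutes.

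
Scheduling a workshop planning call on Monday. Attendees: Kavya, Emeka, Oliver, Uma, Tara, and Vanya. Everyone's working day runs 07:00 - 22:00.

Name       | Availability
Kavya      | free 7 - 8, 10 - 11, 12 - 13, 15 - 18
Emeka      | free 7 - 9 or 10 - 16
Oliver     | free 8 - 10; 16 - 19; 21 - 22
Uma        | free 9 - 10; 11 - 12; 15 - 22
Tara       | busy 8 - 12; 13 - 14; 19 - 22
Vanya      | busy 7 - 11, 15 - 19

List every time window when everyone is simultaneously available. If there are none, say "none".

none

Kavya free: 07:00-08:00, 10:00-11:00, 12:00-13:00, 15:00-18:00.
Emeka free: 07:00-09:00, 10:00-16:00.
Oliver free: 08:00-10:00, 16:00-19:00, 21:00-22:00.
Uma free: 09:00-10:00, 11:00-12:00, 15:00-22:00.
Tara free: 07:00-08:00, 12:00-13:00, 14:00-19:00 (invert busy blocks within the working day).
Vanya free: 11:00-15:00, 19:00-22:00 (invert busy blocks within the working day).
Kavya ∩ Emeka: 07:00-08:00, 10:00-11:00, 12:00-13:00, 15:00-16:00.
Kavya ∩ Emeka ∩ Oliver: ∅.
Kavya ∩ Emeka ∩ Oliver ∩ Uma: ∅.
Kavya ∩ Emeka ∩ Oliver ∩ Uma ∩ Tara: ∅.
Kavya ∩ Emeka ∩ Oliver ∩ Uma ∩ Tara ∩ Vanya: ∅.
There is no time when everyone is free.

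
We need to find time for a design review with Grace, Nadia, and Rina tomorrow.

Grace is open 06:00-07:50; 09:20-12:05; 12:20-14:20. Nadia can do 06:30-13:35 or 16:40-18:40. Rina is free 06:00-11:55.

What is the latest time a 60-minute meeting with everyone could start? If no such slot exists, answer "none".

10:55

Grace ∩ Nadia: 06:30-07:50, 09:20-12:05, 12:20-13:35.
Grace ∩ Nadia ∩ Rina: 06:30-07:50, 09:20-11:55.
So the common availability across everyone is 06:30-07:50, 09:20-11:55.
The last common window of at least 60 minutes is 09:20-11:55; a 60-minute meeting can start as late as 10:55 and still end by 11:55.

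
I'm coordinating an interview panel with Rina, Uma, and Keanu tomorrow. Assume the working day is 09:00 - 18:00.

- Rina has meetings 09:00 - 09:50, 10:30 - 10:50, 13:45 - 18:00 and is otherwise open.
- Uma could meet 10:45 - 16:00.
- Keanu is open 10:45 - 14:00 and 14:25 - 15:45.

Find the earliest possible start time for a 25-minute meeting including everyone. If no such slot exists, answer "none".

10:50

Rina free: 09:50-10:30, 10:50-13:45 (invert busy blocks within the working day).
Uma free: 10:45-16:00.
Keanu free: 10:45-14:00, 14:25-15:45.
Rina ∩ Uma: 10:50-13:45.
Rina ∩ Uma ∩ Keanu: 10:50-13:45.
So the common availability across everyone is 10:50-13:45.
The first common window of at least 25 minutes is 10:50-13:45, so the earliest start is 10:50.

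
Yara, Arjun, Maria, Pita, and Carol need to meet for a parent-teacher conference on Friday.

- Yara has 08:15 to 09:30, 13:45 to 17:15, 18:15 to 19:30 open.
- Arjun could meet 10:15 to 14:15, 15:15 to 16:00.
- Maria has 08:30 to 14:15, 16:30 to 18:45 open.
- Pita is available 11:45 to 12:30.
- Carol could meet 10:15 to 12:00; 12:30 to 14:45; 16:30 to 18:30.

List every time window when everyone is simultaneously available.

none

Yara ∩ Arjun: 13:45-14:15, 15:15-16:00.
Yara ∩ Arjun ∩ Maria: 13:45-14:15.
Yara ∩ Arjun ∩ Maria ∩ Pita: ∅.
Yara ∩ Arjun ∩ Maria ∩ Pita ∩ Carol: ∅.
There is no time when everyone is free.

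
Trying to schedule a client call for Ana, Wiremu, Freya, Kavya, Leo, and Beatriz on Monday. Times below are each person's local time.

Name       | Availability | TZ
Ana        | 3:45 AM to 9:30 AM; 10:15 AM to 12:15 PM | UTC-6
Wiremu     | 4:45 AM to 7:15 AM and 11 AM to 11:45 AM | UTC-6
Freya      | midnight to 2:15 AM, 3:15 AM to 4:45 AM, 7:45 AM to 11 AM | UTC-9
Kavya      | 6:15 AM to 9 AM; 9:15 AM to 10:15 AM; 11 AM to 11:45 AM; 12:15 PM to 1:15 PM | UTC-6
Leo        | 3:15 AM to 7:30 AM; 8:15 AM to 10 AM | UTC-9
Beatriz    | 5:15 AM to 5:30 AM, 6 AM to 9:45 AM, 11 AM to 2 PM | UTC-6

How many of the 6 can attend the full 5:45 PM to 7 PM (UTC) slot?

Ana in UTC: 09:45-15:30, 16:15-18:15 (add 6h to convert from UTC-6).
Wiremu in UTC: 10:45-13:15, 17:00-17:45 (add 6h to convert from UTC-6).
Freya in UTC: 09:00-11:15, 12:15-13:45, 16:45-20:00 (add 9h to convert from UTC-9).
Kavya in UTC: 12:15-15:00, 15:15-16:15, 17:00-17:45, 18:15-19:15 (add 6h to convert from UTC-6).
Leo in UTC: 12:15-16:30, 17:15-19:00 (add 9h to convert from UTC-9).
Beatriz in UTC: 11:15-11:30, 12:00-15:45, 17:00-20:00 (add 6h to convert from UTC-6).
Freya, Leo, and Beatriz can make the full 17:45-19:00 slot — that's 3.

3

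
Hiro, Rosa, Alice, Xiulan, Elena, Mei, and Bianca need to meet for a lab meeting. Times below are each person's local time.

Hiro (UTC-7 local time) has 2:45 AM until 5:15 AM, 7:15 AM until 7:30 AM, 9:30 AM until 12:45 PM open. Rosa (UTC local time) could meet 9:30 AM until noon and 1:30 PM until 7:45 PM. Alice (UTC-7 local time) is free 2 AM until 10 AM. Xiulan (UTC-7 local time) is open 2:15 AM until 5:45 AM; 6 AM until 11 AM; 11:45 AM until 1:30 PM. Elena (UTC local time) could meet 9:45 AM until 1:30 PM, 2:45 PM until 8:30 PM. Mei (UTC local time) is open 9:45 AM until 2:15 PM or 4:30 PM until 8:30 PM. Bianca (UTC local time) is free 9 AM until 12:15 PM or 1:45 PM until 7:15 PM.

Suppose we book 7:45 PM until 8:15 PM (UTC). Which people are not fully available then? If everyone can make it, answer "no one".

Alice, Bianca, Hiro, Rosa

Hiro in UTC: 09:45-12:15, 14:15-14:30, 16:30-19:45 (add 7h to convert from UTC-7).
Rosa in UTC: 09:30-12:00, 13:30-19:45.
Alice in UTC: 09:00-17:00 (add 7h to convert from UTC-7).
Xiulan in UTC: 09:15-12:45, 13:00-18:00, 18:45-20:30 (add 7h to convert from UTC-7).
Elena in UTC: 09:45-13:30, 14:45-20:30.
Mei in UTC: 09:45-14:15, 16:30-20:30.
Bianca in UTC: 09:00-12:15, 13:45-19:15.
Hiro: not fully free for 19:45-20:15. Rosa: not fully free for 19:45-20:15. Alice: not fully free for 19:45-20:15. Xiulan: free for 19:45-20:15. Elena: free for 19:45-20:15. Mei: free for 19:45-20:15. Bianca: not fully free for 19:45-20:15.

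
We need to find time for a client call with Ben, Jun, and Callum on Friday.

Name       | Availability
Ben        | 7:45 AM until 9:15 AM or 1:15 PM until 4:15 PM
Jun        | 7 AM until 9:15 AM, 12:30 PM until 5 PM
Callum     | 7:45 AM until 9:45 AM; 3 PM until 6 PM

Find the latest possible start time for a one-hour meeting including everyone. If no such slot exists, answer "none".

15:15

Ben ∩ Jun: 07:45-09:15, 13:15-16:15.
Ben ∩ Jun ∩ Callum: 07:45-09:15, 15:00-16:15.
Those are the intersection windows.
The last common window of at least 60 minutes is 15:00-16:15; a 60-minute meeting can start as late as 15:15 and still end by 16:15.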